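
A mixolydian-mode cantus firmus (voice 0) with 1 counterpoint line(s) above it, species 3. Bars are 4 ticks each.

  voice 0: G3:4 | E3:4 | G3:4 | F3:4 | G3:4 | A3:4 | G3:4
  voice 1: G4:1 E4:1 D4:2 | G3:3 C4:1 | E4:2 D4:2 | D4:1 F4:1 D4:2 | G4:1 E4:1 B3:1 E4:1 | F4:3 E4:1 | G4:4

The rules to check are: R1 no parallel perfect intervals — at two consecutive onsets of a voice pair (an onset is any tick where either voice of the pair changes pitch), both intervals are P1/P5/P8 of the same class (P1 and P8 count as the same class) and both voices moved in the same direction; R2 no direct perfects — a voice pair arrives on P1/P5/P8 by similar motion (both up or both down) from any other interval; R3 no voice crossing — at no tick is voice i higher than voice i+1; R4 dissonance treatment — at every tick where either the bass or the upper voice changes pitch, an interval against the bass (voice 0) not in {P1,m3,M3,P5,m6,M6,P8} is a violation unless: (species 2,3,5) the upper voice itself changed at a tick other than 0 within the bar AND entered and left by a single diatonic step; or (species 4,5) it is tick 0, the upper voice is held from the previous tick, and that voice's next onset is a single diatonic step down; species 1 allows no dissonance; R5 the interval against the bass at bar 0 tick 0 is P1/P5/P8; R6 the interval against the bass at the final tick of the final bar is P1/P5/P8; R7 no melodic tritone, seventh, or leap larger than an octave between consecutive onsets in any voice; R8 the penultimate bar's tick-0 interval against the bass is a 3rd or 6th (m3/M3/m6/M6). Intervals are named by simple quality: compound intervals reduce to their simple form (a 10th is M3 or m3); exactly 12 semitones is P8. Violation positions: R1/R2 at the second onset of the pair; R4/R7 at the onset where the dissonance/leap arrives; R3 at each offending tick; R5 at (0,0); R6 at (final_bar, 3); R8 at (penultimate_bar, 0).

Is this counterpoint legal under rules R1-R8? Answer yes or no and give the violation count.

No (1 violations)

bar 0: v0=G3 v1=G4 (P8)
bar 1: v0=E3 v1=G3 (m3)
bar 2: v0=G3 v1=E4 (M6)
bar 3: v0=F3 v1=D4 (M6)
bar 4: v0=G3 v1=G4 (P8)
bar 5: v0=A3 v1=F4 (m6)
bar 6: v0=G3 v1=G4 (P8)
  R2 @ bar4.0: F3/D4 M6 -> G3/G4 P8 similar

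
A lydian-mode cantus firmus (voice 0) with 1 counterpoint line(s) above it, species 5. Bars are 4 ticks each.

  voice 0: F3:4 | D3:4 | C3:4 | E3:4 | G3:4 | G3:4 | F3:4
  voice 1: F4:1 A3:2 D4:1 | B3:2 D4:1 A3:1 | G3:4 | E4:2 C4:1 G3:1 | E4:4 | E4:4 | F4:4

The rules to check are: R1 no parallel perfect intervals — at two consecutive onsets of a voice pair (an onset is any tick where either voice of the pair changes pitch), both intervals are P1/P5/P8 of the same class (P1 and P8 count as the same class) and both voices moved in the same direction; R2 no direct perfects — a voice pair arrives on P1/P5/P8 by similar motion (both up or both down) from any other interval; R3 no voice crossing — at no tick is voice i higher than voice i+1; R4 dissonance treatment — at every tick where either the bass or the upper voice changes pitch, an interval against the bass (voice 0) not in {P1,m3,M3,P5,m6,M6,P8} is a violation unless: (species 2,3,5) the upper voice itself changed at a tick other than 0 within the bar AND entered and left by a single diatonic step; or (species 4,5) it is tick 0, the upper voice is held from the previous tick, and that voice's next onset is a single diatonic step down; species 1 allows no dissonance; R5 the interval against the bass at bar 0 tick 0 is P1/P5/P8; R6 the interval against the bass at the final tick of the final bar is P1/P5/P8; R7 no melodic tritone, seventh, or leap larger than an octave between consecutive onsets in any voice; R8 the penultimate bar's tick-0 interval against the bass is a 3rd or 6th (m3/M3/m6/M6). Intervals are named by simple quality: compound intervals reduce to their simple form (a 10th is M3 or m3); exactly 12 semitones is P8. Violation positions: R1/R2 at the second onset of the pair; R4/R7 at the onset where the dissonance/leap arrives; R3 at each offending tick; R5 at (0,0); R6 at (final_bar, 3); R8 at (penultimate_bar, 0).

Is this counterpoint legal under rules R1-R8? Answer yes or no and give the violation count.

bar 0: v0=F3 v1=F4 (P8)
bar 1: v0=D3 v1=B3 (M6)
bar 2: v0=C3 v1=G3 (P5)
bar 3: v0=E3 v1=E4 (P8)
bar 4: v0=G3 v1=E4 (M6)
bar 5: v0=G3 v1=E4 (M6)
bar 6: v0=F3 v1=F4 (P8)
  R1 @ bar2.0: D3/A3 P5 -> C3/G3 P5 similar
  R2 @ bar3.0: C3/G3 P5 -> E3/E4 P8 similar

No (2 violations)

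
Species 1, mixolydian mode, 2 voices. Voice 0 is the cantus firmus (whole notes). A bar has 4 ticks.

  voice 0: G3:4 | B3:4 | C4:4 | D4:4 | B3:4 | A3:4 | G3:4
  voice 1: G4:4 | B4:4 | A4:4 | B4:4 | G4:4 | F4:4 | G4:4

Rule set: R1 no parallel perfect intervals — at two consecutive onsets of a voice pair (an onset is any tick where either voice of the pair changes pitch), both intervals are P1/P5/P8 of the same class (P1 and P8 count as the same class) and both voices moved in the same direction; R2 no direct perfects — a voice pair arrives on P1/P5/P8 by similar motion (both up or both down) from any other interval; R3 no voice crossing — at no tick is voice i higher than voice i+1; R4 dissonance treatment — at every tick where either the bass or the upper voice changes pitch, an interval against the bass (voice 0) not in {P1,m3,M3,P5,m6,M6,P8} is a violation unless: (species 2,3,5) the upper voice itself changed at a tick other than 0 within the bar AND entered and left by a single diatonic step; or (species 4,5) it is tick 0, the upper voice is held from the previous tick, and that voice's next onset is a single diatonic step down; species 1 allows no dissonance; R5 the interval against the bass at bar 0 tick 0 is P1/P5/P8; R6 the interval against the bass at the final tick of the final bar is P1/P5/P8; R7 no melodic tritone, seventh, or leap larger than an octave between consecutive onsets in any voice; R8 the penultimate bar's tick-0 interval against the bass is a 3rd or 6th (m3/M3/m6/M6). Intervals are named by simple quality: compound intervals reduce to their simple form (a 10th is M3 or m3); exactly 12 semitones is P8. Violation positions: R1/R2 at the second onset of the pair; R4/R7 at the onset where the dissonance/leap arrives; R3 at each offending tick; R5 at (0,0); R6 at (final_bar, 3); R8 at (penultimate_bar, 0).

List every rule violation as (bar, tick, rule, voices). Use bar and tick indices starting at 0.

(1, 0, R1, (0, 1))

bar 0: v0=G3 v1=G4 downbeat P8
bar 1: v0=B3 v1=B4 downbeat P8
bar 2: v0=C4 v1=A4 downbeat M6
bar 3: v0=D4 v1=B4 downbeat M6
bar 4: v0=B3 v1=G4 downbeat m6
bar 5: v0=A3 v1=F4 downbeat m6
bar 6: v0=G3 v1=G4 downbeat P8
  -> R1 @ bar 1 tick 0 v(0, 1): G3/G4 P8 -> B3/B4 P8 similar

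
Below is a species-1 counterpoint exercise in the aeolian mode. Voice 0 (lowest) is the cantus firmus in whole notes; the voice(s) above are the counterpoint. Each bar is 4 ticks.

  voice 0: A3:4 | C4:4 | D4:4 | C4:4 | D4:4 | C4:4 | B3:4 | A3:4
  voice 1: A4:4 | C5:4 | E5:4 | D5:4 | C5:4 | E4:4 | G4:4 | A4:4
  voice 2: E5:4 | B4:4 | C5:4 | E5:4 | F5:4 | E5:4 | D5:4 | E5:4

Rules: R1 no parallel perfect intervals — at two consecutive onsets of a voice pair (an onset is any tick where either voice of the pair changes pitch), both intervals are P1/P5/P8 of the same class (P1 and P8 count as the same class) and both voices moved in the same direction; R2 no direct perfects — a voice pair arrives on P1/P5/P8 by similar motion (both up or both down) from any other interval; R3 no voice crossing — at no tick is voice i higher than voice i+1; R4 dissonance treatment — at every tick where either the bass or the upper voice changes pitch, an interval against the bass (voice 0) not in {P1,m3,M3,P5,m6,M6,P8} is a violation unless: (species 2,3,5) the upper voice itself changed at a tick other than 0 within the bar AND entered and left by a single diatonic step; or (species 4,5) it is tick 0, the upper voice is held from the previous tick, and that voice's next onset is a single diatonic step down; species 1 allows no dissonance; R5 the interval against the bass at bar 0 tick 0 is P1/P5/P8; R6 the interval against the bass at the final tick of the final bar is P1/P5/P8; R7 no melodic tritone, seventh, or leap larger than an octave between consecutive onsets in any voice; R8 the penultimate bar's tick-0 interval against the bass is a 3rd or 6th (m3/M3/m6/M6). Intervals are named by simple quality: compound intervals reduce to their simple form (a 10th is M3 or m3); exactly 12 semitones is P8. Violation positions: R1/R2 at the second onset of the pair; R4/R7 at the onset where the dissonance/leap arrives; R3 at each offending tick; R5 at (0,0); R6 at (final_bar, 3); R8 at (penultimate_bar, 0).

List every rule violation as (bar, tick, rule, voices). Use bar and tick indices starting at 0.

(1, 0, R1, (0, 1))
(1, 0, R3, (1, 2))
(1, 0, R4, (0, 2))
(1, 1, R3, (1, 2))
(1, 2, R3, (1, 2))
(1, 3, R3, (1, 2))
(2, 0, R3, (1, 2))
(2, 0, R4, (0, 1))
(2, 0, R4, (0, 2))
(2, 1, R3, (1, 2))
(2, 2, R3, (1, 2))
(2, 3, R3, (1, 2))
(3, 0, R4, (0, 1))
(4, 0, R4, (0, 1))
(5, 0, R2, (1, 2))
(7, 0, R1, (1, 2))

bar 0: v0=A3 v1=A4 v2=E5 downbeat P5
bar 1: v0=C4 v1=C5 v2=B4 downbeat M7
bar 2: v0=D4 v1=E5 v2=C5 downbeat m7
bar 3: v0=C4 v1=D5 v2=E5 downbeat M3
bar 4: v0=D4 v1=C5 v2=F5 downbeat m3
bar 5: v0=C4 v1=E4 v2=E5 downbeat M3
bar 6: v0=B3 v1=G4 v2=D5 downbeat m3
bar 7: v0=A3 v1=A4 v2=E5 downbeat P5
  -> R1 @ bar 1 tick 0 v(0, 1): A3/A4 P8 -> C4/C5 P8 similar
  -> R3 @ bar 1 tick 0 v(1, 2): C5 above B4
  -> R4 @ bar 1 tick 0 v(0, 2): C4/B4 M7 untreated
  -> R3 @ bar 1 tick 1 v(1, 2): C5 above B4
  -> R3 @ bar 1 tick 2 v(1, 2): C5 above B4
  -> R3 @ bar 1 tick 3 v(1, 2): C5 above B4
  -> R3 @ bar 2 tick 0 v(1, 2): E5 above C5
  -> R4 @ bar 2 tick 0 v(0, 1): D4/E5 M2 untreated
  -> R4 @ bar 2 tick 0 v(0, 2): D4/C5 m7 untreated
  -> R3 @ bar 2 tick 1 v(1, 2): E5 above C5
  -> R3 @ bar 2 tick 2 v(1, 2): E5 above C5
  -> R3 @ bar 2 tick 3 v(1, 2): E5 above C5
  -> R4 @ bar 3 tick 0 v(0, 1): C4/D5 M2 untreated
  -> R4 @ bar 4 tick 0 v(0, 1): D4/C5 m7 untreated
  -> R2 @ bar 5 tick 0 v(1, 2): C5/F5 P4 -> E4/E5 P8 similar
  -> R1 @ bar 7 tick 0 v(1, 2): G4/D5 P5 -> A4/E5 P5 similar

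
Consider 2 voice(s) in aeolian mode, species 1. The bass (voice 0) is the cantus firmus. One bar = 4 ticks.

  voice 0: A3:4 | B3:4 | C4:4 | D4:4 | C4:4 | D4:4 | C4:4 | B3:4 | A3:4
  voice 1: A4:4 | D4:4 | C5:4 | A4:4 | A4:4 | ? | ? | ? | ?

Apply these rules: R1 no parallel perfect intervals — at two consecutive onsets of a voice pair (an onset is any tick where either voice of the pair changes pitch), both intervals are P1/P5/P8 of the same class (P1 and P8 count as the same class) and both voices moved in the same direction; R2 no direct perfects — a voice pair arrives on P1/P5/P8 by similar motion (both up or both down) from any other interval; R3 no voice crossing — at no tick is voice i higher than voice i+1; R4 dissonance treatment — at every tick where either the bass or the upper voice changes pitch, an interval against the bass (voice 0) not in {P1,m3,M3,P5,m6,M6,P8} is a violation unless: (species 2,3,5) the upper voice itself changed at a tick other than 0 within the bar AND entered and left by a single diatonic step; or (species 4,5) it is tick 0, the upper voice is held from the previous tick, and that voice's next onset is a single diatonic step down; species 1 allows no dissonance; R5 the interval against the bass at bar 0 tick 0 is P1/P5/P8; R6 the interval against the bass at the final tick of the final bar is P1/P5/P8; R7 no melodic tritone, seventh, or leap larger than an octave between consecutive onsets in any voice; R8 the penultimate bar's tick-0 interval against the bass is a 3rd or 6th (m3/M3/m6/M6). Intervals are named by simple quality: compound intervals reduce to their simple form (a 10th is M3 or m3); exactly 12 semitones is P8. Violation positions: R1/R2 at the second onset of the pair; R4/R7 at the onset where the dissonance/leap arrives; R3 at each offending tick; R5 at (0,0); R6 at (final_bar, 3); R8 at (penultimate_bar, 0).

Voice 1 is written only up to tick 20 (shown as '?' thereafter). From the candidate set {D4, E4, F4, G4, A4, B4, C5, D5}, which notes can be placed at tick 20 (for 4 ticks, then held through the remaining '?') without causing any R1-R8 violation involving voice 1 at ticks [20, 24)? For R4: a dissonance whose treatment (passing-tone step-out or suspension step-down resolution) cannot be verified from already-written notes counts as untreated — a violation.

{A4, B4, D4, F4}

D4: legal
E4: violates R4
F4: legal
G4: violates R4
A4: legal
B4: legal
C5: violates R4
D5: violates R2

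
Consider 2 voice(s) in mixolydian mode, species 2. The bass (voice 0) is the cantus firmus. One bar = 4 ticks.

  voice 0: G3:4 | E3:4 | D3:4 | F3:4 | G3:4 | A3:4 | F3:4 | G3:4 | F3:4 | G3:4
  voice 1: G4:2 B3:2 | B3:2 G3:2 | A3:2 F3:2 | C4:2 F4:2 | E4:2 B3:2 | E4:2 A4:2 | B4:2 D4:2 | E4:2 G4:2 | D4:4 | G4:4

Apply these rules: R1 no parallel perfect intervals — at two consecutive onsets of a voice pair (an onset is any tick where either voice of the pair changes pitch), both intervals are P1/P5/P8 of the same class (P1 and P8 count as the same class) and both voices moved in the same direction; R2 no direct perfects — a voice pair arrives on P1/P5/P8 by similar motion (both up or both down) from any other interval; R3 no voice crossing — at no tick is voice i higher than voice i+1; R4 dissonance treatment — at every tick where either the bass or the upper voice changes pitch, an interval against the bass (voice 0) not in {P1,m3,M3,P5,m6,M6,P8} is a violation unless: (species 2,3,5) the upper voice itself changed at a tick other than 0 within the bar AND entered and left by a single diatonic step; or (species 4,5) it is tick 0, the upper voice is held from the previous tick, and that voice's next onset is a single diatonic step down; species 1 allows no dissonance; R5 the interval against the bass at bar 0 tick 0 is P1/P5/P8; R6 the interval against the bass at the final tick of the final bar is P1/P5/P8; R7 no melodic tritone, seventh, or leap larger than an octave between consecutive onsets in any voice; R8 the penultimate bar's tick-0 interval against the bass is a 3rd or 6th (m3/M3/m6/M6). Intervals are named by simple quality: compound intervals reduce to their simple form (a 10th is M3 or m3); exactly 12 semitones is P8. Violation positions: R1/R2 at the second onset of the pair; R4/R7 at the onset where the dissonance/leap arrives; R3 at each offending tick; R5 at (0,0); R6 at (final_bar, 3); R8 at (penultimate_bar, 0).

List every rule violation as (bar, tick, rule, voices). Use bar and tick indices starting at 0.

(3, 0, R2, (0, 1))
(5, 0, R2, (0, 1))
(6, 0, R4, (0, 1))
(9, 0, R2, (0, 1))

bar 0: v0=G3 v1=G4 downbeat P8
bar 1: v0=E3 v1=B3 downbeat P5
bar 2: v0=D3 v1=A3 downbeat P5
bar 3: v0=F3 v1=C4 downbeat P5
bar 4: v0=G3 v1=E4 downbeat M6
bar 5: v0=A3 v1=E4 downbeat P5
bar 6: v0=F3 v1=B4 downbeat TT
bar 7: v0=G3 v1=E4 downbeat M6
bar 8: v0=F3 v1=D4 downbeat M6
bar 9: v0=G3 v1=G4 downbeat P8
  -> R2 @ bar 3 tick 0 v(0, 1): D3/F3 m3 -> F3/C4 P5 similar
  -> R2 @ bar 5 tick 0 v(0, 1): G3/B3 M3 -> A3/E4 P5 similar
  -> R4 @ bar 6 tick 0 v(0, 1): F3/B4 TT untreated
  -> R2 @ bar 9 tick 0 v(0, 1): F3/D4 M6 -> G3/G4 P8 similar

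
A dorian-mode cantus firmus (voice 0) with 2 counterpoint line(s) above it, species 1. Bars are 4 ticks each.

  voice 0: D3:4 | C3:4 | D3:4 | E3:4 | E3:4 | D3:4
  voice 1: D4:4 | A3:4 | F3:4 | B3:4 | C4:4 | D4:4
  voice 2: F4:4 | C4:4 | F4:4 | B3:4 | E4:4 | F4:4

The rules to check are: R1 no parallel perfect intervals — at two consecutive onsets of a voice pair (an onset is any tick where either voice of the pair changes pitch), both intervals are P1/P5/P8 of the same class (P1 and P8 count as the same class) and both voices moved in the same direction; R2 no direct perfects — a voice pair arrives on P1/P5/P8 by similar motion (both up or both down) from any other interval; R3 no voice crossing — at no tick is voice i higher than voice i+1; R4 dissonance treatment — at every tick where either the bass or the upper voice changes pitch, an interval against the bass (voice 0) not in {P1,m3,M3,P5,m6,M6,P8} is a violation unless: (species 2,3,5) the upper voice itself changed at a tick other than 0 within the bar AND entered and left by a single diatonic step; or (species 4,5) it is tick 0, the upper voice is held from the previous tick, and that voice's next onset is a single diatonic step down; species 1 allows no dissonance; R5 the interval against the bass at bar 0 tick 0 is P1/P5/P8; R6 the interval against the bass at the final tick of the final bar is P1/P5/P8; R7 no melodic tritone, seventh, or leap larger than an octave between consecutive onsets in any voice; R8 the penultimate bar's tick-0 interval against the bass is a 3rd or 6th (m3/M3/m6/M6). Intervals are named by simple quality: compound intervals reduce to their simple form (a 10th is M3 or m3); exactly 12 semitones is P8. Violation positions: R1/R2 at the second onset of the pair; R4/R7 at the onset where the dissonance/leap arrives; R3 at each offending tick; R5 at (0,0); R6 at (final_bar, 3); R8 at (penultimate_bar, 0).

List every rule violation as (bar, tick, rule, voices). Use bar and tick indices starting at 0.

bar 0: v0=D3 v1=D4 v2=F4 downbeat m3
bar 1: v0=C3 v1=A3 v2=C4 downbeat P8
bar 2: v0=D3 v1=F3 v2=F4 downbeat m3
bar 3: v0=E3 v1=B3 v2=B3 downbeat P5
bar 4: v0=E3 v1=C4 v2=E4 downbeat P8
bar 5: v0=D3 v1=D4 v2=F4 downbeat m3
  -> R5 @ bar 0 tick 0 v(0, 2): opens on m3
  -> R2 @ bar 1 tick 0 v(0, 2): D3/F4 m3 -> C3/C4 P8 similar
  -> R2 @ bar 3 tick 0 v(0, 1): D3/F3 m3 -> E3/B3 P5 similar
  -> R7 @ bar 3 tick 0 v(1,): F3->B3 leap 6st
  -> R7 @ bar 3 tick 0 v(2,): F4->B3 leap 6st
  -> R8 @ bar 4 tick 0 v(0, 2): penult P8 not 3rd/6th
  -> R6 @ bar 5 tick 3 v(0, 2): closes on m3

(0, 0, R5, (0, 2))
(1, 0, R2, (0, 2))
(3, 0, R2, (0, 1))
(3, 0, R7, (1,))
(3, 0, R7, (2,))
(4, 0, R8, (0, 2))
(5, 3, R6, (0, 2))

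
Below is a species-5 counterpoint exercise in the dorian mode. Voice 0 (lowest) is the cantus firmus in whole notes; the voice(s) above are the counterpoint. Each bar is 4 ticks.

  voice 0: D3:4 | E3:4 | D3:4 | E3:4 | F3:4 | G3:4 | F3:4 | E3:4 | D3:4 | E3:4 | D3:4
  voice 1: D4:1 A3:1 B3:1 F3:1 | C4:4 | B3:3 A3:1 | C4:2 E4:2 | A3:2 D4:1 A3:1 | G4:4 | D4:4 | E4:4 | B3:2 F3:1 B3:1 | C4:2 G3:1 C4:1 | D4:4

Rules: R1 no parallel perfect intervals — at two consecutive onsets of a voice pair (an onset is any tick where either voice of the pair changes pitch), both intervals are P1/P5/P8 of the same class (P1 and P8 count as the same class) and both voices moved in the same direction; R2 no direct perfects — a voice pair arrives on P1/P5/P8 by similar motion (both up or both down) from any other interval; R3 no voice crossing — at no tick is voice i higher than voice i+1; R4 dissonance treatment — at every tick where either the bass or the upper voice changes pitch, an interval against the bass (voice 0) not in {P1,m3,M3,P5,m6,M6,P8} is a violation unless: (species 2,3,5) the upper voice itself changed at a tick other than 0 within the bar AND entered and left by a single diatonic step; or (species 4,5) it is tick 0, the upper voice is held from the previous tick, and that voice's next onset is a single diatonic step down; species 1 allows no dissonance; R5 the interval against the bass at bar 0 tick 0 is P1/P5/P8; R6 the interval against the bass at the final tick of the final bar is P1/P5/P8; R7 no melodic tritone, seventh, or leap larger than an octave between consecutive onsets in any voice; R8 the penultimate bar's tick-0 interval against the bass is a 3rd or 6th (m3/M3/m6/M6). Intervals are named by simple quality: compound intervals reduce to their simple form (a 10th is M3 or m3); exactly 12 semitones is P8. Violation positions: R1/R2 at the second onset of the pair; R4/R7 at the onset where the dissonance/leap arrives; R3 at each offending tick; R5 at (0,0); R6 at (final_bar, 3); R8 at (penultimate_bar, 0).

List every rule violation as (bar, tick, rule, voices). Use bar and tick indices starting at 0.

(0, 3, R7, (1,))
(5, 0, R2, (0, 1))
(5, 0, R7, (1,))
(8, 2, R7, (1,))
(8, 3, R7, (1,))

bar 0: v0=D3 v1=D4 downbeat P8
bar 1: v0=E3 v1=C4 downbeat m6
bar 2: v0=D3 v1=B3 downbeat M6
bar 3: v0=E3 v1=C4 downbeat m6
bar 4: v0=F3 v1=A3 downbeat M3
bar 5: v0=G3 v1=G4 downbeat P8
bar 6: v0=F3 v1=D4 downbeat M6
bar 7: v0=E3 v1=E4 downbeat P8
bar 8: v0=D3 v1=B3 downbeat M6
bar 9: v0=E3 v1=C4 downbeat m6
bar 10: v0=D3 v1=D4 downbeat P8
  -> R7 @ bar 0 tick 3 v(1,): B3->F3 leap 6st
  -> R2 @ bar 5 tick 0 v(0, 1): F3/A3 M3 -> G3/G4 P8 similar
  -> R7 @ bar 5 tick 0 v(1,): A3->G4 leap 10st
  -> R7 @ bar 8 tick 2 v(1,): B3->F3 leap 6st
  -> R7 @ bar 8 tick 3 v(1,): F3->B3 leap 6st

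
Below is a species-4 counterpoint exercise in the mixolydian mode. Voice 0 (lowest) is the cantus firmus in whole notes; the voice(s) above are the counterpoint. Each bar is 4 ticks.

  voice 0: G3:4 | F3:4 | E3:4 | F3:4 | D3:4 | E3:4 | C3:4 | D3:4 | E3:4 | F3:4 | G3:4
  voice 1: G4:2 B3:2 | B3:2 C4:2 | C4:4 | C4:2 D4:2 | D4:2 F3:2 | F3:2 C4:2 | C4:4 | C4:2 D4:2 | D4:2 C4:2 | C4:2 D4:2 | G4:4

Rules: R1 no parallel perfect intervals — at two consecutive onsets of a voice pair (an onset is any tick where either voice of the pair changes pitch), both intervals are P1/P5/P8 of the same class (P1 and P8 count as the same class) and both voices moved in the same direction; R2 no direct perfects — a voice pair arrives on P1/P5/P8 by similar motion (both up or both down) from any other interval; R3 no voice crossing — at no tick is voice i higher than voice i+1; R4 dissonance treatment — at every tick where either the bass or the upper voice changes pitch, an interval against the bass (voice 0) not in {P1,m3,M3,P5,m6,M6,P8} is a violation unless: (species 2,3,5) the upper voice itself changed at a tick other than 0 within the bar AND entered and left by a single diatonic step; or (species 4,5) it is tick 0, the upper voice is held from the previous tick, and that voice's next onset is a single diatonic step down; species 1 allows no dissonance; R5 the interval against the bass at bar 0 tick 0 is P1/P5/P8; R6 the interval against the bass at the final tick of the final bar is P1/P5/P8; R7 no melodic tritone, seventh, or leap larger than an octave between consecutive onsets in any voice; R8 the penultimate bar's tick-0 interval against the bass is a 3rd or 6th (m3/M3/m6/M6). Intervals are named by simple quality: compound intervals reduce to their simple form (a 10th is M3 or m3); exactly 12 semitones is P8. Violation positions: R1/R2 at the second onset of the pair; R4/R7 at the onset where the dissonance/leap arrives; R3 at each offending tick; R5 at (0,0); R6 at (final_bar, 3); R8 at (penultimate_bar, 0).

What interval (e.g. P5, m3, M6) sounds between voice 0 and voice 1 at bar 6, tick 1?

P8

voice 0=C3 voice 1=C4 -> P8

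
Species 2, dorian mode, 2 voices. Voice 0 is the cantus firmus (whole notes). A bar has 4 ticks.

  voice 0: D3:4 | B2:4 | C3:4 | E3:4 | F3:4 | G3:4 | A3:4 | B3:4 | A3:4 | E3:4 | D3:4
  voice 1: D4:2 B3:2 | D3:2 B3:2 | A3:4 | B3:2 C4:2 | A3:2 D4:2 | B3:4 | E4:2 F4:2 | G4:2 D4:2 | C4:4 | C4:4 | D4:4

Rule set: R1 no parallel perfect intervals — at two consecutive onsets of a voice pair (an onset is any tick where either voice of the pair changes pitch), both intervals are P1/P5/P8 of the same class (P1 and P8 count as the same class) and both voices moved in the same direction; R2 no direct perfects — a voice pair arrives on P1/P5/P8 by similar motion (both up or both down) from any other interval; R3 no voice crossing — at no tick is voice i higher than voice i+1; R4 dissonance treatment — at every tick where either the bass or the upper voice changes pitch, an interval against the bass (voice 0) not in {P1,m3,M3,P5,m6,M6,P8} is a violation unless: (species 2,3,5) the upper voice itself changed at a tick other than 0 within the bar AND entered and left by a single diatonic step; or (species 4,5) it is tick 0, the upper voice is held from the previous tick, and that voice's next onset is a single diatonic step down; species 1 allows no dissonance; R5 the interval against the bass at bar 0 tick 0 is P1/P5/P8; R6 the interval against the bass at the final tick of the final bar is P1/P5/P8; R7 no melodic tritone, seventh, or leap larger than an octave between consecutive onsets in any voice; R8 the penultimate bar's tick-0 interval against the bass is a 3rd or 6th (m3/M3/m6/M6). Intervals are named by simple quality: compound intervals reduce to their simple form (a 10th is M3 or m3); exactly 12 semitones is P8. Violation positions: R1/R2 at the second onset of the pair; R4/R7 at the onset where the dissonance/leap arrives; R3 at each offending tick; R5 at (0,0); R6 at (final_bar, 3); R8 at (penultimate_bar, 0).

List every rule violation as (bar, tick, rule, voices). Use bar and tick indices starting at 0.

bar 0: v0=D3 v1=D4 downbeat P8
bar 1: v0=B2 v1=D3 downbeat m3
bar 2: v0=C3 v1=A3 downbeat M6
bar 3: v0=E3 v1=B3 downbeat P5
bar 4: v0=F3 v1=A3 downbeat M3
bar 5: v0=G3 v1=B3 downbeat M3
bar 6: v0=A3 v1=E4 downbeat P5
bar 7: v0=B3 v1=G4 downbeat m6
bar 8: v0=A3 v1=C4 downbeat m3
bar 9: v0=E3 v1=C4 downbeat m6
bar 10: v0=D3 v1=D4 downbeat P8
  -> R2 @ bar 3 tick 0 v(0, 1): C3/A3 M6 -> E3/B3 P5 similar
  -> R2 @ bar 6 tick 0 v(0, 1): G3/B3 M3 -> A3/E4 P5 similar

(3, 0, R2, (0, 1))
(6, 0, R2, (0, 1))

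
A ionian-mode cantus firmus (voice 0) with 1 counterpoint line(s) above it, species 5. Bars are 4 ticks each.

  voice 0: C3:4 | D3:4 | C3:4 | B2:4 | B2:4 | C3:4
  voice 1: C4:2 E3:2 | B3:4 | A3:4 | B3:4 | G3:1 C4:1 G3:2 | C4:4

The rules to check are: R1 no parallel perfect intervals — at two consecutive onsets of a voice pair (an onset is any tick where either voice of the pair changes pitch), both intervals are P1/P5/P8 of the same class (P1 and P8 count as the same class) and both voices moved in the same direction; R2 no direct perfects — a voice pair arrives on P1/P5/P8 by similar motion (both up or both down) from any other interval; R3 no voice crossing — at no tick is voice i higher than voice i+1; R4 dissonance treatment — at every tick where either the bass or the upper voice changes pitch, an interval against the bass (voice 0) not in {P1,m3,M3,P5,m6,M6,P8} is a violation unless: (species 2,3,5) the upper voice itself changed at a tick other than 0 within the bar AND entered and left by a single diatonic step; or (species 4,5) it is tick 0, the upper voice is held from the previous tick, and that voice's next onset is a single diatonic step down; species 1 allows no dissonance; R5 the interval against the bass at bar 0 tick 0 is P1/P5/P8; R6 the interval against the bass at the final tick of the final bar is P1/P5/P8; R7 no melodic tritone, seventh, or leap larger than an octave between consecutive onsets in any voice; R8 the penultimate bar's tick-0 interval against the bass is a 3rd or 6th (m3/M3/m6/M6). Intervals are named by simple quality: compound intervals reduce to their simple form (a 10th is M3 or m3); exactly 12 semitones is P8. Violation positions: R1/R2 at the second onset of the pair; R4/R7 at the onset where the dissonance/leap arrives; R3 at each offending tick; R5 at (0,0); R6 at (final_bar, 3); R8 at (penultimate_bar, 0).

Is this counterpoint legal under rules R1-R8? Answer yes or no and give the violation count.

No (2 violations)

bar 0: v0=C3 v1=C4 (P8)
bar 1: v0=D3 v1=B3 (M6)
bar 2: v0=C3 v1=A3 (M6)
bar 3: v0=B2 v1=B3 (P8)
bar 4: v0=B2 v1=G3 (m6)
bar 5: v0=C3 v1=C4 (P8)
  R4 @ bar4.1: B2/C4 m2 untreated
  R2 @ bar5.0: B2/G3 m6 -> C3/C4 P8 similar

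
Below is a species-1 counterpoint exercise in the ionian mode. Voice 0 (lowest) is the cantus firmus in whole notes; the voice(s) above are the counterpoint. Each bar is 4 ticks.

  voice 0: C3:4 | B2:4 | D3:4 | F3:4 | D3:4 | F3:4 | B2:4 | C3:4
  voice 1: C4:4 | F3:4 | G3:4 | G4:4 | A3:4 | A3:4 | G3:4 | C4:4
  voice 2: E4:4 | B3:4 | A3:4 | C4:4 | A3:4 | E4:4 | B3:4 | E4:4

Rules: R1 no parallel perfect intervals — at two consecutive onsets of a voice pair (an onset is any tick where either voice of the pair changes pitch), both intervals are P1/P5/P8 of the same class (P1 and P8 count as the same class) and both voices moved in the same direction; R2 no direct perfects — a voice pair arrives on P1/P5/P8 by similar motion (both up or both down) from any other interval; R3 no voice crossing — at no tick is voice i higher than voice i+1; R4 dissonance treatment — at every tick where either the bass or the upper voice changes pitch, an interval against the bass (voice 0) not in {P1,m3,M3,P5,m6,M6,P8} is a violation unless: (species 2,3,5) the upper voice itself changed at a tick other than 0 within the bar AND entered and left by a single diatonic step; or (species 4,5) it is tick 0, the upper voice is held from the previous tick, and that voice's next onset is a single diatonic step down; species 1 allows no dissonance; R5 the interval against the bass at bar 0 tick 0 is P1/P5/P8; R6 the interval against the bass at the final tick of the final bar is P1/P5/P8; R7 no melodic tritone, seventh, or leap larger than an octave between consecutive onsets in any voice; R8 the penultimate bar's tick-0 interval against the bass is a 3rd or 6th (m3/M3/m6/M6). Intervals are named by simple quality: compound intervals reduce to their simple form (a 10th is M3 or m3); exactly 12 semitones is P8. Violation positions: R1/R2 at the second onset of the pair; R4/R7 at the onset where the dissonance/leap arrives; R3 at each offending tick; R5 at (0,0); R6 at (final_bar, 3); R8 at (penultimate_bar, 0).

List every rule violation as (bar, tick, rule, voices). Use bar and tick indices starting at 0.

bar 0: v0=C3 v1=C4 v2=E4 downbeat M3
bar 1: v0=B2 v1=F3 v2=B3 downbeat P8
bar 2: v0=D3 v1=G3 v2=A3 downbeat P5
bar 3: v0=F3 v1=G4 v2=C4 downbeat P5
bar 4: v0=D3 v1=A3 v2=A3 downbeat P5
bar 5: v0=F3 v1=A3 v2=E4 downbeat M7
bar 6: v0=B2 v1=G3 v2=B3 downbeat P8
bar 7: v0=C3 v1=C4 v2=E4 downbeat M3
  -> R5 @ bar 0 tick 0 v(0, 2): opens on M3
  -> R2 @ bar 1 tick 0 v(0, 2): C3/E4 M3 -> B2/B3 P8 similar
  -> R4 @ bar 1 tick 0 v(0, 1): B2/F3 TT untreated
  -> R4 @ bar 2 tick 0 v(0, 1): D3/G3 P4 untreated
  -> R1 @ bar 3 tick 0 v(0, 2): D3/A3 P5 -> F3/C4 P5 similar
  -> R2 @ bar 3 tick 0 v(1, 2): G3/A3 M2 -> G4/C4 P5 similar
  -> R3 @ bar 3 tick 0 v(1, 2): G4 above C4
  -> R4 @ bar 3 tick 0 v(0, 1): F3/G4 M2 untreated
  -> R3 @ bar 3 tick 1 v(1, 2): G4 above C4
  -> R3 @ bar 3 tick 2 v(1, 2): G4 above C4
  -> R3 @ bar 3 tick 3 v(1, 2): G4 above C4
  -> R1 @ bar 4 tick 0 v(0, 2): F3/C4 P5 -> D3/A3 P5 similar
  -> R2 @ bar 4 tick 0 v(0, 1): F3/G4 M2 -> D3/A3 P5 similar
  -> R2 @ bar 4 tick 0 v(1, 2): G4/C4 P5 -> A3/A3 P1 similar
  -> R7 @ bar 4 tick 0 v(1,): G4->A3 leap 10st
  -> R4 @ bar 5 tick 0 v(0, 2): F3/E4 M7 untreated
  -> R2 @ bar 6 tick 0 v(0, 2): F3/E4 M7 -> B2/B3 P8 similar
  -> R7 @ bar 6 tick 0 v(0,): F3->B2 leap 6st
  -> R8 @ bar 6 tick 0 v(0, 2): penult P8 not 3rd/6th
  -> R2 @ bar 7 tick 0 v(0, 1): B2/G3 m6 -> C3/C4 P8 similar
  -> R6 @ bar 7 tick 3 v(0, 2): closes on M3

(0, 0, R5, (0, 2))
(1, 0, R2, (0, 2))
(1, 0, R4, (0, 1))
(2, 0, R4, (0, 1))
(3, 0, R1, (0, 2))
(3, 0, R2, (1, 2))
(3, 0, R3, (1, 2))
(3, 0, R4, (0, 1))
(3, 1, R3, (1, 2))
(3, 2, R3, (1, 2))
(3, 3, R3, (1, 2))
(4, 0, R1, (0, 2))
(4, 0, R2, (0, 1))
(4, 0, R2, (1, 2))
(4, 0, R7, (1,))
(5, 0, R4, (0, 2))
(6, 0, R2, (0, 2))
(6, 0, R7, (0,))
(6, 0, R8, (0, 2))
(7, 0, R2, (0, 1))
(7, 3, R6, (0, 2))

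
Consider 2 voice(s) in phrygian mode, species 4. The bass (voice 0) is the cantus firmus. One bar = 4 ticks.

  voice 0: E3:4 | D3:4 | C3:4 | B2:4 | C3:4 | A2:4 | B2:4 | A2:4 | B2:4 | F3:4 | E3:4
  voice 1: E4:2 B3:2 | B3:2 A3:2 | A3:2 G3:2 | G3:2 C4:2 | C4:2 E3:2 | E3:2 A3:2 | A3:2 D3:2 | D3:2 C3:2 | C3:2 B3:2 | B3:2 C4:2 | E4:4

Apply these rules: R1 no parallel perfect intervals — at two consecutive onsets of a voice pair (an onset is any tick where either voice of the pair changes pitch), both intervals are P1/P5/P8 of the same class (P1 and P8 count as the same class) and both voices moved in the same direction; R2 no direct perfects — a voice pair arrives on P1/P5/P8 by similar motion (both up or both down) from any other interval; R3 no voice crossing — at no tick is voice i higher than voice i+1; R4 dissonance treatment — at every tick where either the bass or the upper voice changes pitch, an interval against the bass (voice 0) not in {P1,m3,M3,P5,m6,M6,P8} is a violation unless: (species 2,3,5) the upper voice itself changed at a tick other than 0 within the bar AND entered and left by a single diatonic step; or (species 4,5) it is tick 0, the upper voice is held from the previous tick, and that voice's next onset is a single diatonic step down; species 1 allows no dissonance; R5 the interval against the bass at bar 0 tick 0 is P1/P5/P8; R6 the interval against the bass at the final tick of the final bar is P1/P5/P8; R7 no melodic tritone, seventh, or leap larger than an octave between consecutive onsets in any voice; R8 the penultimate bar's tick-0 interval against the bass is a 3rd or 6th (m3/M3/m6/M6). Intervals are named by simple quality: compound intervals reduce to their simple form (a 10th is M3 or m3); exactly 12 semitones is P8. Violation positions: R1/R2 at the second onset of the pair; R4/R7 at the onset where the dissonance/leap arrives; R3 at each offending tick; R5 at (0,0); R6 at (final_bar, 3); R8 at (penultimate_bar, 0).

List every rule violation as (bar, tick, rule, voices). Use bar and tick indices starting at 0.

(3, 2, R4, (0, 1))
(6, 0, R4, (0, 1))
(8, 0, R4, (0, 1))
(8, 2, R7, (1,))
(9, 0, R4, (0, 1))
(9, 0, R7, (0,))
(9, 0, R8, (0, 1))

bar 0: v0=E3 v1=E4 downbeat P8
bar 1: v0=D3 v1=B3 downbeat M6
bar 2: v0=C3 v1=A3 downbeat M6
bar 3: v0=B2 v1=G3 downbeat m6
bar 4: v0=C3 v1=C4 downbeat P8
bar 5: v0=A2 v1=E3 downbeat P5
bar 6: v0=B2 v1=A3 downbeat m7
bar 7: v0=A2 v1=D3 downbeat P4
bar 8: v0=B2 v1=C3 downbeat m2
bar 9: v0=F3 v1=B3 downbeat TT
bar 10: v0=E3 v1=E4 downbeat P8
  -> R4 @ bar 3 tick 2 v(0, 1): B2/C4 m2 untreated
  -> R4 @ bar 6 tick 0 v(0, 1): B2/A3 m7 untreated
  -> R4 @ bar 8 tick 0 v(0, 1): B2/C3 m2 untreated
  -> R7 @ bar 8 tick 2 v(1,): C3->B3 leap 11st
  -> R4 @ bar 9 tick 0 v(0, 1): F3/B3 TT untreated
  -> R7 @ bar 9 tick 0 v(0,): B2->F3 leap 6st
  -> R8 @ bar 9 tick 0 v(0, 1): penult TT not 3rd/6th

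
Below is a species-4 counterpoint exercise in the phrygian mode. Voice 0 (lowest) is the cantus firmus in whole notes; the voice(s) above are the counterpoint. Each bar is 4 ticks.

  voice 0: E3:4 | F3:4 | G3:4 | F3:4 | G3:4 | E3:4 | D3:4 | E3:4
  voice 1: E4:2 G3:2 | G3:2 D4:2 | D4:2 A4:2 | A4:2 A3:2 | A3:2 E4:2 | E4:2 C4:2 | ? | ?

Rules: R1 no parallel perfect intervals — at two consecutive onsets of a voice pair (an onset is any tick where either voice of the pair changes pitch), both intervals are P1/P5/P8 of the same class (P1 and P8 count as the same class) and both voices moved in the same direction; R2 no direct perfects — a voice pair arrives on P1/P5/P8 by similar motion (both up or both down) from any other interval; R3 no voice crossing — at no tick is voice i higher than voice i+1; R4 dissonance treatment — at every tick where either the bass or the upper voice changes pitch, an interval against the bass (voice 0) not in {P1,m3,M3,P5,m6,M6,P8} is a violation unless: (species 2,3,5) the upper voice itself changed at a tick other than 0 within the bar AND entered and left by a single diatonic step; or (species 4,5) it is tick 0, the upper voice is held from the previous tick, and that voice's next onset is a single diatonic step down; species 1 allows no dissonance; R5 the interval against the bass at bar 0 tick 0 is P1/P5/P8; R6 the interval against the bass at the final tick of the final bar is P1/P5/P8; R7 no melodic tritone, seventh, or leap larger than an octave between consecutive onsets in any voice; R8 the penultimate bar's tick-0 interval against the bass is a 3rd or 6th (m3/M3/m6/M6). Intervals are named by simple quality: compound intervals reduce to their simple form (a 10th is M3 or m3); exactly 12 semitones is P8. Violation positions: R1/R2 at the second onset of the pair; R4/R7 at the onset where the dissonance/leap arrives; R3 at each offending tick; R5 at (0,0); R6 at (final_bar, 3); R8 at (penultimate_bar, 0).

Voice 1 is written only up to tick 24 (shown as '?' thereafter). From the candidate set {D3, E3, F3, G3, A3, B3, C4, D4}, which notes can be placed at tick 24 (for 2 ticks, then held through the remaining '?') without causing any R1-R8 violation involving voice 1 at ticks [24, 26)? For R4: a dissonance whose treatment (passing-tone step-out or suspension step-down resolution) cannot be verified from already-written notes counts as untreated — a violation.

{B3, F3}

D3: violates R2,R7,R8
E3: violates R4,R8
F3: legal
G3: violates R4,R8
A3: violates R2,R8
B3: legal
C4: violates R4,R8
D4: violates R8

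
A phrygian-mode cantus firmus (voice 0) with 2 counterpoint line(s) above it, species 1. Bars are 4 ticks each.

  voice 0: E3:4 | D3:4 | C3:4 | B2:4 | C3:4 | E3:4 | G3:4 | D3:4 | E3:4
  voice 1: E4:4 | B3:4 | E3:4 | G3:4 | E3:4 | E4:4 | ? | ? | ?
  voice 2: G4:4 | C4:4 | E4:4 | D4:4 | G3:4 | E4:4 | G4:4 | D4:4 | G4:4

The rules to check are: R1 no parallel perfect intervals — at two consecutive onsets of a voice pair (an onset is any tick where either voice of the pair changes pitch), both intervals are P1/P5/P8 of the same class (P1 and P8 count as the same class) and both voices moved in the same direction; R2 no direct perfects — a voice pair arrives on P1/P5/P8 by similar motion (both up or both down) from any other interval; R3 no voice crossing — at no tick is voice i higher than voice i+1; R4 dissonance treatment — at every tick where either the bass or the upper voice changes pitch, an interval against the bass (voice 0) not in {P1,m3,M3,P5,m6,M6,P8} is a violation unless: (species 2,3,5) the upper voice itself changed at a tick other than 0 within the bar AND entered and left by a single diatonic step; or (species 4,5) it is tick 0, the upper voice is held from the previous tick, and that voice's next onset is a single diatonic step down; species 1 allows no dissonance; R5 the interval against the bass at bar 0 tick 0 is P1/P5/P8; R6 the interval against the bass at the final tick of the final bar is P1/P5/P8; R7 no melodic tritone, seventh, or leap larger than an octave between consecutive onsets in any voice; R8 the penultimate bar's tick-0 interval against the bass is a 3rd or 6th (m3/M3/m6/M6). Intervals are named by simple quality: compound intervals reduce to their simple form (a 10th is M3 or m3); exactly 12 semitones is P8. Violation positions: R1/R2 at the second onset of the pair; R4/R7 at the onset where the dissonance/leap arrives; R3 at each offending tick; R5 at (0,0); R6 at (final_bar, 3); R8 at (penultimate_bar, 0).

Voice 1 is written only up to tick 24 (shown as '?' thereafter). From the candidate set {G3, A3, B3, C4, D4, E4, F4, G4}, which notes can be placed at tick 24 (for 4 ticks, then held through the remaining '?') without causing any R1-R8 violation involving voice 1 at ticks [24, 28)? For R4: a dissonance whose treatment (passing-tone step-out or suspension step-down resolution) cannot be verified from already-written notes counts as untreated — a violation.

G3: legal
A3: violates R4
B3: legal
C4: violates R4
D4: legal
E4: legal
F4: violates R4
G4: violates R1

{B3, D4, E4, G3}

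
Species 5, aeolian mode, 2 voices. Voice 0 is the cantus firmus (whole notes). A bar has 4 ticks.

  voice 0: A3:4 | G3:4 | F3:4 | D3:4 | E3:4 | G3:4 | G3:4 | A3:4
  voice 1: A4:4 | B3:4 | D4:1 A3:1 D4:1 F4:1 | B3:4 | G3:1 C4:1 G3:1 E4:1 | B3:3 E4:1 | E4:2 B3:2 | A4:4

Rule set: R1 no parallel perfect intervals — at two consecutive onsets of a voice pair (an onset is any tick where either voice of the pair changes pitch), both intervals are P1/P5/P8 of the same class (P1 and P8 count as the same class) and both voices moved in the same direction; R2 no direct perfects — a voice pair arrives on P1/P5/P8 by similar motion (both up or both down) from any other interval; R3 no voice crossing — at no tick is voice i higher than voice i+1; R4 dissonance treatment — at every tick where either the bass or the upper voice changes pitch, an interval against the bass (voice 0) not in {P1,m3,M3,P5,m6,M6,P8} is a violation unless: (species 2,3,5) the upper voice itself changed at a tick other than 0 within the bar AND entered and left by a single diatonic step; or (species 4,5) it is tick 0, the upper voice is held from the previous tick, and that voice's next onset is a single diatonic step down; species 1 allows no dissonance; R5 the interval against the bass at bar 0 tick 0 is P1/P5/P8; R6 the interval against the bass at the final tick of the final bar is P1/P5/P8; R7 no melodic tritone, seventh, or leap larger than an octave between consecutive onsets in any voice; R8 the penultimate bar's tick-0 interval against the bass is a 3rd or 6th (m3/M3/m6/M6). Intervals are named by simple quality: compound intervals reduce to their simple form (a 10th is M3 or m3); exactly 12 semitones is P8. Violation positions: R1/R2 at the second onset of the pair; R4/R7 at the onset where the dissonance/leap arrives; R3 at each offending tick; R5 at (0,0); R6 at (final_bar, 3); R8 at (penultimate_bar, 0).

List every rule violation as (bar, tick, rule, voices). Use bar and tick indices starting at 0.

bar 0: v0=A3 v1=A4 downbeat P8
bar 1: v0=G3 v1=B3 downbeat M3
bar 2: v0=F3 v1=D4 downbeat M6
bar 3: v0=D3 v1=B3 downbeat M6
bar 4: v0=E3 v1=G3 downbeat m3
bar 5: v0=G3 v1=B3 downbeat M3
bar 6: v0=G3 v1=E4 downbeat M6
bar 7: v0=A3 v1=A4 downbeat P8
  -> R7 @ bar 1 tick 0 v(1,): A4->B3 leap 10st
  -> R7 @ bar 3 tick 0 v(1,): F4->B3 leap 6st
  -> R2 @ bar 7 tick 0 v(0, 1): G3/B3 M3 -> A3/A4 P8 similar
  -> R7 @ bar 7 tick 0 v(1,): B3->A4 leap 10st

(1, 0, R7, (1,))
(3, 0, R7, (1,))
(7, 0, R2, (0, 1))
(7, 0, R7, (1,))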